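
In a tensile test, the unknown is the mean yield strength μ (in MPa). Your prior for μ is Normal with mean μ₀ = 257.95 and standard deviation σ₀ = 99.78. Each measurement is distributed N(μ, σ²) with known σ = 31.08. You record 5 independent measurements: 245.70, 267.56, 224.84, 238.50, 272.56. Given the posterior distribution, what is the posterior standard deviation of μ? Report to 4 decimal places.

13.7665

For Normal data with known variance σ², a Normal(μ₀, σ₀²) prior on μ is conjugate. Posterior precision = 1/σ₀² + n/σ²; posterior mean is the precision-weighted average of μ₀ and x̄.
σ₀² = 99.78² = 9956.0484, σ² = 31.08² = 965.9664; σ² + n·σ₀² = 965.9664 + 5·9956.0484 = 50746.2084.
Posterior precision = 1/σ₀² + n/σ² = 1/9956.0484 + 5/965.9664 = (σ² + n·σ₀²)/(σ₀²σ²) = 50746.2084/(9956.0484·965.9664); posterior variance σₙ² = σ₀²σ²/(σ² + n·σ₀²) = 9956.0484·965.9664/50746.2084 = 189.515799.
Posterior SD = √σₙ² = √(9956.0484·965.9664/50746.2084) = 13.7665.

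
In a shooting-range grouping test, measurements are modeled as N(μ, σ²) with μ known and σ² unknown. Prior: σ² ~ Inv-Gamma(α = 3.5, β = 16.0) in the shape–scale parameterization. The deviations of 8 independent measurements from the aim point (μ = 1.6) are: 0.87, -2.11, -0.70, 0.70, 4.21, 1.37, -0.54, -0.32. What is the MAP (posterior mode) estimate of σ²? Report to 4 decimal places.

With known mean μ and an Inverse-Gamma(α, β) prior on σ², the Normal likelihood is conjugate: posterior is Inv-Gamma(α + n/2, β + Σ(xᵢ−μ)²/2).
Σ(xᵢ−μ)² = (0.87)² + (-2.11)² + (-0.70)² + (0.70)² + (4.21)² + (1.37)² + (-0.54)² + (-0.32)² = 26.1840.
Posterior: Inv-Gamma(3.5 + 8/2, 16.0 + 26.1840/2) = Inv-Gamma(7.50, 29.09200).
Mode = β/(α+1) = 29.09200/8.50 = 3.4226.

3.4226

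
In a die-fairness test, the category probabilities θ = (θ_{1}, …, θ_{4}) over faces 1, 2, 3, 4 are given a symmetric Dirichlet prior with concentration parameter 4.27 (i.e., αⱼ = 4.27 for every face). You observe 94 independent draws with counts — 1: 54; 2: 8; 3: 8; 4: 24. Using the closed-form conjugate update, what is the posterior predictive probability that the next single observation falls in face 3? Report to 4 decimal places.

The Dirichlet prior is conjugate to the Multinomial likelihood: each posterior αⱼ = prior αⱼ + observed count nⱼ.
Posterior concentration: (58.27, 12.27, 12.27, 28.27), total = 111.08.
P(next = 3 | data) = α_{3}/Σα = 0.1105.

0.1105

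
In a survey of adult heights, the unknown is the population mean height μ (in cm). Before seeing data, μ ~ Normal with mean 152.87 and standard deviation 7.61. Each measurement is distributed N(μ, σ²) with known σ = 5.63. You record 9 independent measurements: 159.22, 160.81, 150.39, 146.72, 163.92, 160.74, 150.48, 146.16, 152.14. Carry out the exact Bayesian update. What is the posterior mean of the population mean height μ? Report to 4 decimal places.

For Normal data with known variance σ², a Normal(μ₀, σ₀²) prior on μ is conjugate. Posterior precision = 1/σ₀² + n/σ²; posterior mean is the precision-weighted average of μ₀ and x̄.
Σxᵢ = 159.22 + 160.81 + 150.39 + 146.72 + 163.92 + 160.74 + 150.48 + 146.16 + 152.14 = 1390.58, so n·x̄ = 1390.58.
σ₀² = 7.61² = 57.9121, σ² = 5.63² = 31.6969; σ² + n·σ₀² = 31.6969 + 9·57.9121 = 552.9058.
Posterior mean = (μ₀/σ₀² + n·x̄/σ²)/(1/σ₀² + n/σ²) = (σ²·μ₀ + σ₀²·n·x̄)/(σ² + n·σ₀²) = (31.6969·152.87 + 57.9121·1390.58)/552.9058 = 85376.913121/552.9058 = 154.4149.

154.4149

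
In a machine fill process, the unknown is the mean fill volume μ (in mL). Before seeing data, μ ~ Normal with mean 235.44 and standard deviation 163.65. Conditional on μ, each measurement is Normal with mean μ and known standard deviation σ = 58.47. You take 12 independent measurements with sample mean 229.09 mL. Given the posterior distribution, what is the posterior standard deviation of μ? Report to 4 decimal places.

For Normal data with known variance σ², a Normal(μ₀, σ₀²) prior on μ is conjugate. Posterior precision = 1/σ₀² + n/σ²; posterior mean is the precision-weighted average of μ₀ and x̄.
σ₀² = 163.65² = 26781.3225, σ² = 58.47² = 3418.7409; σ² + n·σ₀² = 3418.7409 + 12·26781.3225 = 324794.6109.
Posterior precision = 1/σ₀² + n/σ² = 1/26781.3225 + 12/3418.7409 = (σ² + n·σ₀²)/(σ₀²σ²) = 324794.6109/(26781.3225·3418.7409); posterior variance σₙ² = σ₀²σ²/(σ² + n·σ₀²) = 26781.3225·3418.7409/324794.6109 = 281.896311.
Posterior SD = √σₙ² = √(26781.3225·3418.7409/324794.6109) = 16.7898.

16.7898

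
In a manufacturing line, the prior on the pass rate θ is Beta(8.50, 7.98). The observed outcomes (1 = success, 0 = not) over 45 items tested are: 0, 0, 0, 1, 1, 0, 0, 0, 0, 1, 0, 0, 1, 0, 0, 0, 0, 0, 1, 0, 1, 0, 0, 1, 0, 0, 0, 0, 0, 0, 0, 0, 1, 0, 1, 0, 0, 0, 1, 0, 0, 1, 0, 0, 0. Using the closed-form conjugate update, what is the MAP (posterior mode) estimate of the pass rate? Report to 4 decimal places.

The Beta prior is conjugate to a Binomial/Bernoulli likelihood; the update adds successes to α and failures to β.
Posterior: Beta(α+k, β+n−k) = Beta(8.50+11, 7.98+34) = Beta(19.50, 41.98).
Mode of Beta(a,b) for a,b>1 is (a−1)/(a+b−2) = 18.50/59.48 = 0.3110.

0.3110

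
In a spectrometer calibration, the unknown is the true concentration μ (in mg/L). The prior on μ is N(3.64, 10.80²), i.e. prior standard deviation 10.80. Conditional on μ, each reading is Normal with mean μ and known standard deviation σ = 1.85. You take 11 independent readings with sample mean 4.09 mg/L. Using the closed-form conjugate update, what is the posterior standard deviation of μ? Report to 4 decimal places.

For Normal data with known variance σ², a Normal(μ₀, σ₀²) prior on μ is conjugate. Posterior precision = 1/σ₀² + n/σ²; posterior mean is the precision-weighted average of μ₀ and x̄.
σ₀² = 10.80² = 116.64, σ² = 1.85² = 3.4225; σ² + n·σ₀² = 3.4225 + 11·116.64 = 1286.4625.
Posterior precision = 1/σ₀² + n/σ² = 1/116.64 + 11/3.4225 = (σ² + n·σ₀²)/(σ₀²σ²) = 1286.4625/(116.64·3.4225); posterior variance σₙ² = σ₀²σ²/(σ² + n·σ₀²) = 116.64·3.4225/1286.4625 = 0.310309.
Posterior SD = √σₙ² = √(116.64·3.4225/1286.4625) = 0.5571.

0.5571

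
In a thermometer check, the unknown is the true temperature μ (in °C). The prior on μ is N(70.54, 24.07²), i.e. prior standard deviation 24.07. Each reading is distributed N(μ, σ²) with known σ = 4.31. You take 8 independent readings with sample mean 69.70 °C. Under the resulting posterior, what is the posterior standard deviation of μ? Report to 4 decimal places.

1.5208

For Normal data with known variance σ², a Normal(μ₀, σ₀²) prior on μ is conjugate. Posterior precision = 1/σ₀² + n/σ²; posterior mean is the precision-weighted average of μ₀ and x̄.
σ₀² = 24.07² = 579.3649, σ² = 4.31² = 18.5761; σ² + n·σ₀² = 18.5761 + 8·579.3649 = 4653.4953.
Posterior precision = 1/σ₀² + n/σ² = 1/579.3649 + 8/18.5761 = (σ² + n·σ₀²)/(σ₀²σ²) = 4653.4953/(579.3649·18.5761); posterior variance σₙ² = σ₀²σ²/(σ² + n·σ₀²) = 579.3649·18.5761/4653.4953 = 2.312743.
Posterior SD = √σₙ² = √(579.3649·18.5761/4653.4953) = 1.5208.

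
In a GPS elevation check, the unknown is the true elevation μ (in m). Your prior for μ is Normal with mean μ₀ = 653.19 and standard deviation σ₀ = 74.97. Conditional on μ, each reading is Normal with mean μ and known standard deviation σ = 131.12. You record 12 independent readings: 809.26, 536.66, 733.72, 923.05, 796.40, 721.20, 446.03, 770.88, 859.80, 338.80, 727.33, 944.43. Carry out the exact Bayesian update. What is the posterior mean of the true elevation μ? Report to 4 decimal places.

For Normal data with known variance σ², a Normal(μ₀, σ₀²) prior on μ is conjugate. Posterior precision = 1/σ₀² + n/σ²; posterior mean is the precision-weighted average of μ₀ and x̄.
Σxᵢ = 809.26 + 536.66 + 733.72 + 923.05 + 796.40 + 721.20 + 446.03 + 770.88 + 859.80 + 338.80 + 727.33 + 944.43 = 8607.56, so n·x̄ = 8607.56.
σ₀² = 74.97² = 5620.5009, σ² = 131.12² = 17192.4544; σ² + n·σ₀² = 17192.4544 + 12·5620.5009 = 84638.4652.
Posterior mean = (μ₀/σ₀² + n·x̄/σ²)/(1/σ₀² + n/σ²) = (σ²·μ₀ + σ₀²·n·x̄)/(σ² + n·σ₀²) = (17192.4544·653.19 + 5620.5009·8607.56)/84638.4652 = 59608738.01634/84638.4652 = 704.2748.

704.2748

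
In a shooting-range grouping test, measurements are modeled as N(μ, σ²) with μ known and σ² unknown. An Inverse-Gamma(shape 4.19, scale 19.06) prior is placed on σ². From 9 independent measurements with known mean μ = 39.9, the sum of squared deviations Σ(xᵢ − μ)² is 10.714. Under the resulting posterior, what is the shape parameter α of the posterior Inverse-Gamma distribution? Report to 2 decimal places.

With known mean μ and an Inverse-Gamma(α, β) prior on σ², the Normal likelihood is conjugate: posterior is Inv-Gamma(α + n/2, β + Σ(xᵢ−μ)²/2).
Posterior: Inv-Gamma(4.19 + 9/2, 19.06 + 10.714/2) = Inv-Gamma(8.69, 24.4170).
Posterior α = 8.69.

8.69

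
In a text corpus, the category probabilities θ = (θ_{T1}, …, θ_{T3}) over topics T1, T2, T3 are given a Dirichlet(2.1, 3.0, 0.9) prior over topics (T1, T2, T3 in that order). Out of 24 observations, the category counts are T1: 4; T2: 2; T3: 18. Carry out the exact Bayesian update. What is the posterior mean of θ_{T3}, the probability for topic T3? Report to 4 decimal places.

0.6300

The Dirichlet prior is conjugate to the Multinomial likelihood: each posterior αⱼ = prior αⱼ + observed count nⱼ.
Posterior concentration: (6.1, 5.0, 18.9), total = 30.0.
E[θ_{T3}|data] = α_{T3}/Σα = 18.9/30.0 = 0.6300.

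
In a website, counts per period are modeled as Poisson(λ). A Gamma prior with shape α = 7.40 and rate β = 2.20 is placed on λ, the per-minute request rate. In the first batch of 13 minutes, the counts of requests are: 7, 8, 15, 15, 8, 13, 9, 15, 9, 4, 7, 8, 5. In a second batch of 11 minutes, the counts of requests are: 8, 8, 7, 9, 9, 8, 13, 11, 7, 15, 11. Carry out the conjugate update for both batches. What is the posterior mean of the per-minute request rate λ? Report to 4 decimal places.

With a Gamma(shape α, rate β) prior, the Poisson likelihood is conjugate: the posterior is Gamma(α + ΣXᵢ, β + n).
Batch 1: sum of counts S = 123 over n = 13 minutes.
After batch 1: Gamma(α+S, β+n) = Gamma(7.40+123, 2.20+13) = Gamma(130.40, 15.20).
Batch 2: sum of counts S = 106 over n = 11 minutes.
After batch 2: Gamma(α+S, β+n) = Gamma(130.40+106, 15.20+11) = Gamma(236.40, 26.20).
Posterior mean = α/β = 236.40/26.20 = 9.0229.

9.0229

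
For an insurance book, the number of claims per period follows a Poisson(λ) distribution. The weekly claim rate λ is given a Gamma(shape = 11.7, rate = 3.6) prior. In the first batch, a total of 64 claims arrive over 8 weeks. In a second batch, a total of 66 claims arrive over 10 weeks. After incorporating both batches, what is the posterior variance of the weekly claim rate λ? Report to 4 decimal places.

0.3037

With a Gamma(shape α, rate β) prior, the Poisson likelihood is conjugate: the posterior is Gamma(α + ΣXᵢ, β + n).
After batch 1: Gamma(α+S, β+n) = Gamma(11.7+64, 3.6+8) = Gamma(75.7, 11.6).
After batch 2: Gamma(α+S, β+n) = Gamma(75.7+66, 11.6+10) = Gamma(141.7, 21.6).
Var = α/β² = 141.7/21.6² = 0.3037.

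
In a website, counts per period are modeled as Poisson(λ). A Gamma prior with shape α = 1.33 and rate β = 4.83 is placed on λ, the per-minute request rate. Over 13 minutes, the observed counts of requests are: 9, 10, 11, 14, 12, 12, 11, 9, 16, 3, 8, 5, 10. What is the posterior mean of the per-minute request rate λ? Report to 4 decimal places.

7.3657

With a Gamma(shape α, rate β) prior, the Poisson likelihood is conjugate: the posterior is Gamma(α + ΣXᵢ, β + n).
Sum of counts S = 130 over n = 13 minutes.
Posterior: Gamma(α+S, β+n) = Gamma(1.33+130, 4.83+13) = Gamma(131.33, 17.83).
Posterior mean = α/β = 131.33/17.83 = 7.3657.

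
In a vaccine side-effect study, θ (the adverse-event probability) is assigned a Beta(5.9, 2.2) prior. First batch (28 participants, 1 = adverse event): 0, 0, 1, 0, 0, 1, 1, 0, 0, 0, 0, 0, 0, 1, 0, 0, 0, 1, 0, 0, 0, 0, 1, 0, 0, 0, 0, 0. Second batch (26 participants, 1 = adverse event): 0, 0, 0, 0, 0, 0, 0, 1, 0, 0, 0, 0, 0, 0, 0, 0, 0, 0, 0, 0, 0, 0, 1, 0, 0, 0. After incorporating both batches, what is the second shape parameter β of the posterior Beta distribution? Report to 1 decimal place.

The Beta prior is conjugate to a Binomial/Bernoulli likelihood; the update adds successes to α and failures to β.
After batch 1: Beta(5.9+6, 2.2+22) = Beta(11.9, 24.2).
After batch 2: Beta(11.9+2, 24.2+24) = Beta(13.9, 48.2).
Posterior β = 48.2.

48.2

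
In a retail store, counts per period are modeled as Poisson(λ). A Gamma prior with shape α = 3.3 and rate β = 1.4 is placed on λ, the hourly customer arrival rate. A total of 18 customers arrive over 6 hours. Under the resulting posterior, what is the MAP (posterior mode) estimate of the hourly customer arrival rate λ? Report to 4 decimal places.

With a Gamma(shape α, rate β) prior, the Poisson likelihood is conjugate: the posterior is Gamma(α + ΣXᵢ, β + n).
Posterior: Gamma(α+S, β+n) = Gamma(3.3+18, 1.4+6) = Gamma(21.3, 7.4).
Mode of Gamma(α,β) for α≥1 is (α−1)/β = 20.3/7.4 = 2.7432.

2.7432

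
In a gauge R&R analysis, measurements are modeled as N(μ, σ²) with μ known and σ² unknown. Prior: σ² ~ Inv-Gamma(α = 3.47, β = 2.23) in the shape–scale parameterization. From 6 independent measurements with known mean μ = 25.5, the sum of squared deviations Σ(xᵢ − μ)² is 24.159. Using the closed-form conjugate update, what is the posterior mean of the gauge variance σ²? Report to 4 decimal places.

2.6160

With known mean μ and an Inverse-Gamma(α, β) prior on σ², the Normal likelihood is conjugate: posterior is Inv-Gamma(α + n/2, β + Σ(xᵢ−μ)²/2).
Posterior: Inv-Gamma(3.47 + 6/2, 2.23 + 24.159/2) = Inv-Gamma(6.47, 14.3095).
E[σ²|data] = β/(α−1) = 14.3095/5.47 = 2.6160.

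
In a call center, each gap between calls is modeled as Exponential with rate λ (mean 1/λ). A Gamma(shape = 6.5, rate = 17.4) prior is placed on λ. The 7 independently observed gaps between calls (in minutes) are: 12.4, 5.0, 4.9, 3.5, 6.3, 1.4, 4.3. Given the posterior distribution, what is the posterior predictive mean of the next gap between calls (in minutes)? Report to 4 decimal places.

4.4160

With a Gamma(shape α, rate β) prior on the exponential rate λ, the posterior after n observations with total T = Σxᵢ is Gamma(α+n, β+T).
Sum of observations T = 37.8 minutes; n = 7.
Posterior: Gamma(6.5+7, 17.4+37.8) = Gamma(13.5, 55.2).
The predictive distribution for the next observation is Lomax; its mean is β/(α−1) = 55.2/12.5 = 4.4160.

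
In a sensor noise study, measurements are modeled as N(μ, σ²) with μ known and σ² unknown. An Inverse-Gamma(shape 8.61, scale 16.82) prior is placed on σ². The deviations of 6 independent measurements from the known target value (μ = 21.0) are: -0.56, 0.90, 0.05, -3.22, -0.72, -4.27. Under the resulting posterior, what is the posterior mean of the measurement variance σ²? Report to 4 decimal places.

3.0106

With known mean μ and an Inverse-Gamma(α, β) prior on σ², the Normal likelihood is conjugate: posterior is Inv-Gamma(α + n/2, β + Σ(xᵢ−μ)²/2).
Σ(xᵢ−μ)² = (-0.56)² + (0.90)² + (0.05)² + (-3.22)² + (-0.72)² + (-4.27)² = 30.2458.
Posterior: Inv-Gamma(8.61 + 6/2, 16.82 + 30.2458/2) = Inv-Gamma(11.61, 31.94290).
E[σ²|data] = β/(α−1) = 31.94290/10.61 = 3.0106.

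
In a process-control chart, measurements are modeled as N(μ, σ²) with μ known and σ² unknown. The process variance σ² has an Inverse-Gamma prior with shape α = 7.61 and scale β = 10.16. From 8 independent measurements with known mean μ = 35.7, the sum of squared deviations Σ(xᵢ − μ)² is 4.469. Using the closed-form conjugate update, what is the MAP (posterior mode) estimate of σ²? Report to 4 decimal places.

With known mean μ and an Inverse-Gamma(α, β) prior on σ², the Normal likelihood is conjugate: posterior is Inv-Gamma(α + n/2, β + Σ(xᵢ−μ)²/2).
Posterior: Inv-Gamma(7.61 + 8/2, 10.16 + 4.469/2) = Inv-Gamma(11.61, 12.3945).
Mode = β/(α+1) = 12.3945/12.61 = 0.9829.

0.9829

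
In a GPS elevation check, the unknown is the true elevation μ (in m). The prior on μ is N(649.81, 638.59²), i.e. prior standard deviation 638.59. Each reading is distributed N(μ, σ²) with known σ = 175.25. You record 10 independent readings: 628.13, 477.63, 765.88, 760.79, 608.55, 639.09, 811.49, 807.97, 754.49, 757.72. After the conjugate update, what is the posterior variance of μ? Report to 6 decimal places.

For Normal data with known variance σ², a Normal(μ₀, σ₀²) prior on μ is conjugate. Posterior precision = 1/σ₀² + n/σ²; posterior mean is the precision-weighted average of μ₀ and x̄.
σ₀² = 638.59² = 407797.1881, σ² = 175.25² = 30712.5625; σ² + n·σ₀² = 30712.5625 + 10·407797.1881 = 4108684.4435.
Posterior precision = 1/σ₀² + n/σ² = 1/407797.1881 + 10/30712.5625 = (σ² + n·σ₀²)/(σ₀²σ²) = 4108684.4435/(407797.1881·30712.5625); posterior variance σₙ² = σ₀²σ²/(σ² + n·σ₀²) = 407797.1881·30712.5625/4108684.4435 = 3048.298500.

3048.298500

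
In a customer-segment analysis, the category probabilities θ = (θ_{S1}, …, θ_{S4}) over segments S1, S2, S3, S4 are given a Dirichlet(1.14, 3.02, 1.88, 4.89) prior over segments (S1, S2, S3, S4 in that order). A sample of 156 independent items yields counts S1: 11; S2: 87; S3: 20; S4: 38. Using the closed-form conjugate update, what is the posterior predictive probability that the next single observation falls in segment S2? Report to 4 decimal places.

0.5393

The Dirichlet prior is conjugate to the Multinomial likelihood: each posterior αⱼ = prior αⱼ + observed count nⱼ.
Posterior concentration: (12.14, 90.02, 21.88, 42.89), total = 166.93.
P(next = S2 | data) = α_{S2}/Σα = 0.5393.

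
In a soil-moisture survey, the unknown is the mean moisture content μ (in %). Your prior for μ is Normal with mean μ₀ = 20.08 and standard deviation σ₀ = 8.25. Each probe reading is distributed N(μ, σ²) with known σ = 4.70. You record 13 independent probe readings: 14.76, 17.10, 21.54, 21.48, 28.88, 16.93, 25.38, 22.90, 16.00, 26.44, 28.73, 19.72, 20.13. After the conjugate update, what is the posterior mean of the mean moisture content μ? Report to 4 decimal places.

For Normal data with known variance σ², a Normal(μ₀, σ₀²) prior on μ is conjugate. Posterior precision = 1/σ₀² + n/σ²; posterior mean is the precision-weighted average of μ₀ and x̄.
Σxᵢ = 14.76 + 17.10 + 21.54 + 21.48 + 28.88 + 16.93 + 25.38 + 22.90 + 16.00 + 26.44 + 28.73 + 19.72 + 20.13 = 279.99, so n·x̄ = 279.99.
σ₀² = 8.25² = 68.0625, σ² = 4.70² = 22.09; σ² + n·σ₀² = 22.09 + 13·68.0625 = 906.9025.
Posterior mean = (μ₀/σ₀² + n·x̄/σ²)/(1/σ₀² + n/σ²) = (σ²·μ₀ + σ₀²·n·x̄)/(σ² + n·σ₀²) = (22.09·20.08 + 68.0625·279.99)/906.9025 = 19500.386575/906.9025 = 21.5022.

21.5022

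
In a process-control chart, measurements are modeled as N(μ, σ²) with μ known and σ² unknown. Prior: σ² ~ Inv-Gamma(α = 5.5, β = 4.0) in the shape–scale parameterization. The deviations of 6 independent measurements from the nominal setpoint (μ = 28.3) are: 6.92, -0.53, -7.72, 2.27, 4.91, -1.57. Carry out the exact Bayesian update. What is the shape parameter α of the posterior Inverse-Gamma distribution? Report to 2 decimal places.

With known mean μ and an Inverse-Gamma(α, β) prior on σ², the Normal likelihood is conjugate: posterior is Inv-Gamma(α + n/2, β + Σ(xᵢ−μ)²/2).
Σ(xᵢ−μ)² = (6.92)² + (-0.53)² + (-7.72)² + (2.27)² + (4.91)² + (-1.57)² = 139.4916.
Posterior: Inv-Gamma(5.5 + 6/2, 4.0 + 139.4916/2) = Inv-Gamma(8.50, 73.74580).
Posterior α = 8.50.

8.50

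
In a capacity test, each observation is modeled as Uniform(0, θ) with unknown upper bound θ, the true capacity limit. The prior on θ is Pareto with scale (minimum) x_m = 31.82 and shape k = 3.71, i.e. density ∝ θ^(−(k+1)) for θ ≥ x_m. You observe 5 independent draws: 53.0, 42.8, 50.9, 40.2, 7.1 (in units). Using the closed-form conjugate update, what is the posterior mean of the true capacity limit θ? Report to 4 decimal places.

59.8742

A Pareto(scale x_m, shape k) prior on the upper bound θ of Uniform(0, θ) is conjugate: posterior is Pareto(max(x_m, max xᵢ), k + n).
Sample maximum = 53.0; prior scale x_m = 31.82 → posterior scale = max = 53.00.
Posterior shape = 3.71 + 5 = 8.71.
E[θ|data] = k·x_m/(k−1) = 8.71·53.00/7.71 = 59.8742.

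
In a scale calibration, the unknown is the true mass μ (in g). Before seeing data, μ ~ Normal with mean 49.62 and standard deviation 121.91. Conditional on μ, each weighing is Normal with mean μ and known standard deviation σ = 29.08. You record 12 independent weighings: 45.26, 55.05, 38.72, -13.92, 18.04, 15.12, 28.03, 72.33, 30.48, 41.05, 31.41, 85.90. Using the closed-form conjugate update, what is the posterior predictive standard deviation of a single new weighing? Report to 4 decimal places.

30.2619

For Normal data with known variance σ², a Normal(μ₀, σ₀²) prior on μ is conjugate. Posterior precision = 1/σ₀² + n/σ²; posterior mean is the precision-weighted average of μ₀ and x̄.
σ₀² = 121.91² = 14862.0481, σ² = 29.08² = 845.6464; σ² + n·σ₀² = 845.6464 + 12·14862.0481 = 179190.2236.
Posterior precision = 1/σ₀² + n/σ² = 1/14862.0481 + 12/845.6464 = (σ² + n·σ₀²)/(σ₀²σ²) = 179190.2236/(14862.0481·845.6464); posterior variance σₙ² = σ₀²σ²/(σ² + n·σ₀²) = 14862.0481·845.6464/179190.2236 = 70.137964.
Predictive variance for one new observation = σₙ² + σ² = 14862.0481·845.6464/179190.2236 + 845.6464 = σ²·(σ₀² + 179190.2236)/179190.2236 = 845.6464·194052.2717/179190.2236 = 915.784364; SD = √(845.6464·194052.2717/179190.2236) = 30.2619.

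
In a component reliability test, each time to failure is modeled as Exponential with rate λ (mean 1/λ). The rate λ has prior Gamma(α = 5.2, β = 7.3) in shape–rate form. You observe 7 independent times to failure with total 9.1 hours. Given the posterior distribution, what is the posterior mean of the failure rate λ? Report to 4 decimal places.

0.7439

With a Gamma(shape α, rate β) prior on the exponential rate λ, the posterior after n observations with total T = Σxᵢ is Gamma(α+n, β+T).
Posterior: Gamma(5.2+7, 7.3+9.1) = Gamma(12.2, 16.4).
Posterior mean of λ = α/β = 12.2/16.4 = 0.7439.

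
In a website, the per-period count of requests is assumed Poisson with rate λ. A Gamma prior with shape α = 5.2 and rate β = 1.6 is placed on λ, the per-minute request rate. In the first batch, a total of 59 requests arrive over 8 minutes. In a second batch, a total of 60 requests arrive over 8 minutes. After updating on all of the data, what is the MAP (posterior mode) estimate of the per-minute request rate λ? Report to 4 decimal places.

7.0000

With a Gamma(shape α, rate β) prior, the Poisson likelihood is conjugate: the posterior is Gamma(α + ΣXᵢ, β + n).
After batch 1: Gamma(α+S, β+n) = Gamma(5.2+59, 1.6+8) = Gamma(64.2, 9.6).
After batch 2: Gamma(α+S, β+n) = Gamma(64.2+60, 9.6+8) = Gamma(124.2, 17.6).
Mode of Gamma(α,β) for α≥1 is (α−1)/β = 123.2/17.6 = 7.0000.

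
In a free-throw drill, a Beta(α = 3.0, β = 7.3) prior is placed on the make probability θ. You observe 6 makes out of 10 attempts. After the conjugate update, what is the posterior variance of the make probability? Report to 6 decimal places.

0.011586

The Beta prior is conjugate to a Binomial/Bernoulli likelihood; the update adds successes to α and failures to β.
Posterior: Beta(α+k, β+n−k) = Beta(3.0+6, 7.3+4) = Beta(9.0, 11.3).
Var = αβ/((α+β)²(α+β+1)) = 9.0·11.3/(20.3²·21.3) = 0.011586.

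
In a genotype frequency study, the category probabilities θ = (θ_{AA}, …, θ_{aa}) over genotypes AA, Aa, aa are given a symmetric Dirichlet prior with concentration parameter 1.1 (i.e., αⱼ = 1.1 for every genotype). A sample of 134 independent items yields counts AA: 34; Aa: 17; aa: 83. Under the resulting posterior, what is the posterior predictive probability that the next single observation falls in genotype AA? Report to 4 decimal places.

0.2556

The Dirichlet prior is conjugate to the Multinomial likelihood: each posterior αⱼ = prior αⱼ + observed count nⱼ.
Posterior concentration: (35.1, 18.1, 84.1), total = 137.3.
P(next = AA | data) = α_{AA}/Σα = 0.2556.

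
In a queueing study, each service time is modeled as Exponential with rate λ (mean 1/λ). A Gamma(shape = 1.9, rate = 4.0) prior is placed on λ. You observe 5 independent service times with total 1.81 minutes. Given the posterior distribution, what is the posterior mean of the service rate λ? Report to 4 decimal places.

1.1876

With a Gamma(shape α, rate β) prior on the exponential rate λ, the posterior after n observations with total T = Σxᵢ is Gamma(α+n, β+T).
Posterior: Gamma(1.9+5, 4.0+1.81) = Gamma(6.9, 5.81).
Posterior mean of λ = α/β = 6.9/5.81 = 1.1876.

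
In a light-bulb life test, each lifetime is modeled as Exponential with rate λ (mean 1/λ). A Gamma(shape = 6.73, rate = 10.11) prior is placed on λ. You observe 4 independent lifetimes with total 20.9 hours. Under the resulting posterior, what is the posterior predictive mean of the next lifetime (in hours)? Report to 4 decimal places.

3.1871

With a Gamma(shape α, rate β) prior on the exponential rate λ, the posterior after n observations with total T = Σxᵢ is Gamma(α+n, β+T).
Posterior: Gamma(6.73+4, 10.11+20.9) = Gamma(10.73, 31.01).
The predictive distribution for the next observation is Lomax; its mean is β/(α−1) = 31.01/9.73 = 3.1871.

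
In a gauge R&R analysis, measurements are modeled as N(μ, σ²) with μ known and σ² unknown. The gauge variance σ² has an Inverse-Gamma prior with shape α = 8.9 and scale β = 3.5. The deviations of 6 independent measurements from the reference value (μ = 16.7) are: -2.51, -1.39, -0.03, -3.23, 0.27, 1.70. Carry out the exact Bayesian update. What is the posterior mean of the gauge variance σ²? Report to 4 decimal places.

1.3133

With known mean μ and an Inverse-Gamma(α, β) prior on σ², the Normal likelihood is conjugate: posterior is Inv-Gamma(α + n/2, β + Σ(xᵢ−μ)²/2).
Σ(xᵢ−μ)² = (-2.51)² + (-1.39)² + (-0.03)² + (-3.23)² + (0.27)² + (1.70)² = 21.6289.
Posterior: Inv-Gamma(8.9 + 6/2, 3.5 + 21.6289/2) = Inv-Gamma(11.90, 14.31445).
E[σ²|data] = β/(α−1) = 14.31445/10.90 = 1.3133.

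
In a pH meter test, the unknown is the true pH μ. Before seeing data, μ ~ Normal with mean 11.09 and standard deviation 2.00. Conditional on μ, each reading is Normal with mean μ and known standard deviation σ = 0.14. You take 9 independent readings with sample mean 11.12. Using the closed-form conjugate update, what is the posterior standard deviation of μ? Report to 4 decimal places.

0.0467

For Normal data with known variance σ², a Normal(μ₀, σ₀²) prior on μ is conjugate. Posterior precision = 1/σ₀² + n/σ²; posterior mean is the precision-weighted average of μ₀ and x̄.
σ₀² = 2.00² = 4, σ² = 0.14² = 0.0196; σ² + n·σ₀² = 0.0196 + 9·4 = 36.0196.
Posterior precision = 1/σ₀² + n/σ² = 1/4 + 9/0.0196 = (σ² + n·σ₀²)/(σ₀²σ²) = 36.0196/(4·0.0196); posterior variance σₙ² = σ₀²σ²/(σ² + n·σ₀²) = 4·0.0196/36.0196 = 0.002177.
Posterior SD = √σₙ² = √(4·0.0196/36.0196) = 0.0467.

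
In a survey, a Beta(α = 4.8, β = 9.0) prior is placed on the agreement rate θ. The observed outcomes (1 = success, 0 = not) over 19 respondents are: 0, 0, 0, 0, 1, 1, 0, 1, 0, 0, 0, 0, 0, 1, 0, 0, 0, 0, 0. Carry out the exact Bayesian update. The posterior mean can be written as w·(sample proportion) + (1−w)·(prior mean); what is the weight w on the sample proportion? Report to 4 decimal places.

The Beta prior is conjugate to a Binomial/Bernoulli likelihood; the update adds successes to α and failures to β.
Posterior mean = (α₀+k)/(α₀+β₀+n) = [n/(α₀+β₀+n)]·(k/n) + [(α₀+β₀)/(α₀+β₀+n)]·α₀/(α₀+β₀), so only n and the prior enter the weight.
The weight on the data is w = n/(α₀+β₀+n) = 19/(4.8+9.0+19) = 19/32.8 = 0.5793.

0.5793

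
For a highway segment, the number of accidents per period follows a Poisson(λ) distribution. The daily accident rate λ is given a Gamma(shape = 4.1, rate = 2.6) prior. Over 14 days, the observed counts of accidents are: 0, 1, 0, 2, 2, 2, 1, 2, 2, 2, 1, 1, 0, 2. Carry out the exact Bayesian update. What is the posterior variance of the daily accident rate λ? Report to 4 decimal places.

0.0802

With a Gamma(shape α, rate β) prior, the Poisson likelihood is conjugate: the posterior is Gamma(α + ΣXᵢ, β + n).
Sum of counts S = 18 over n = 14 days.
Posterior: Gamma(α+S, β+n) = Gamma(4.1+18, 2.6+14) = Gamma(22.1, 16.6).
Var = α/β² = 22.1/16.6² = 0.0802.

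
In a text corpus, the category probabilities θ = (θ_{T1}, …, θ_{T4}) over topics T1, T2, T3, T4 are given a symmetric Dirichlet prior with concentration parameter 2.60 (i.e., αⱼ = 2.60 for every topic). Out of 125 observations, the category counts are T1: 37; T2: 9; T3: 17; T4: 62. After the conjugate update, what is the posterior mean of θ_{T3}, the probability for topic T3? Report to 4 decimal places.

0.1448

The Dirichlet prior is conjugate to the Multinomial likelihood: each posterior αⱼ = prior αⱼ + observed count nⱼ.
Posterior concentration: (39.60, 11.60, 19.60, 64.60), total = 135.40.
E[θ_{T3}|data] = α_{T3}/Σα = 19.60/135.40 = 0.1448.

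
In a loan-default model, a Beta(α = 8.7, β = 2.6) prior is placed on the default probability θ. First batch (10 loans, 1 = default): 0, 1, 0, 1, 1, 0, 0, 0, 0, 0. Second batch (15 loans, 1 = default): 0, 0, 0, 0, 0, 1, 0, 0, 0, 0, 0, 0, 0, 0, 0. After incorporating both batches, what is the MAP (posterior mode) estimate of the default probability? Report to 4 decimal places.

The Beta prior is conjugate to a Binomial/Bernoulli likelihood; the update adds successes to α and failures to β.
After batch 1: Beta(8.7+3, 2.6+7) = Beta(11.7, 9.6).
After batch 2: Beta(11.7+1, 9.6+14) = Beta(12.7, 23.6).
Mode of Beta(a,b) for a,b>1 is (a−1)/(a+b−2) = 11.7/34.3 = 0.3411.

0.3411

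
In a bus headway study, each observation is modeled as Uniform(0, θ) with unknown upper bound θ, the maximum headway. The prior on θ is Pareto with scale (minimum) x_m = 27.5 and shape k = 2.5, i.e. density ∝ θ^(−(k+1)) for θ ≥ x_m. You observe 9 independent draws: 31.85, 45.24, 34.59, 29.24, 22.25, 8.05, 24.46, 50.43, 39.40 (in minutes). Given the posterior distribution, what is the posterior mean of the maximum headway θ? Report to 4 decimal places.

A Pareto(scale x_m, shape k) prior on the upper bound θ of Uniform(0, θ) is conjugate: posterior is Pareto(max(x_m, max xᵢ), k + n).
Sample maximum = 50.43; prior scale x_m = 27.5 → posterior scale = max = 50.43.
Posterior shape = 2.5 + 9 = 11.5.
E[θ|data] = k·x_m/(k−1) = 11.5·50.43/10.5 = 55.2329.

55.2329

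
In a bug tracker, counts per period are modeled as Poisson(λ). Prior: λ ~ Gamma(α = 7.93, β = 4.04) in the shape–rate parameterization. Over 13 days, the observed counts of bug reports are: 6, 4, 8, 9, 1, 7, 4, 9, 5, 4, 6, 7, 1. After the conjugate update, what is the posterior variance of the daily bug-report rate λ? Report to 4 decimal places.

0.2718

With a Gamma(shape α, rate β) prior, the Poisson likelihood is conjugate: the posterior is Gamma(α + ΣXᵢ, β + n).
Sum of counts S = 71 over n = 13 days.
Posterior: Gamma(α+S, β+n) = Gamma(7.93+71, 4.04+13) = Gamma(78.93, 17.04).
Var = α/β² = 78.93/17.04² = 0.2718.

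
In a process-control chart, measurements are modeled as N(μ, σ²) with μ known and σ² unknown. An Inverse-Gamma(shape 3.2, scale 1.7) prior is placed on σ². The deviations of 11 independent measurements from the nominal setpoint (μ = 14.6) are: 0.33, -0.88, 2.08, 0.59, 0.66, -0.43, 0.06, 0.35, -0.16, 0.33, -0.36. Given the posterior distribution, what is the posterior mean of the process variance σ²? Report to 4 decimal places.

With known mean μ and an Inverse-Gamma(α, β) prior on σ², the Normal likelihood is conjugate: posterior is Inv-Gamma(α + n/2, β + Σ(xᵢ−μ)²/2).
Σ(xᵢ−μ)² = (0.33)² + (-0.88)² + (2.08)² + (0.59)² + (0.66)² + (-0.43)² + (0.06)² + (0.35)² + (-0.16)² + (0.33)² + (-0.36)² = 6.5685.
Posterior: Inv-Gamma(3.2 + 11/2, 1.7 + 6.5685/2) = Inv-Gamma(8.70, 4.98425).
E[σ²|data] = β/(α−1) = 4.98425/7.70 = 0.6473.

0.6473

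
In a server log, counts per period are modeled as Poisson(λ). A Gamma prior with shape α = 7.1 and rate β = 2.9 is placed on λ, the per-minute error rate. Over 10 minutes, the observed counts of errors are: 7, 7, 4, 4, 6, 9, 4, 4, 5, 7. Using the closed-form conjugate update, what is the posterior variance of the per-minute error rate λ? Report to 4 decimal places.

0.3852

With a Gamma(shape α, rate β) prior, the Poisson likelihood is conjugate: the posterior is Gamma(α + ΣXᵢ, β + n).
Sum of counts S = 57 over n = 10 minutes.
Posterior: Gamma(α+S, β+n) = Gamma(7.1+57, 2.9+10) = Gamma(64.1, 12.9).
Var = α/β² = 64.1/12.9² = 0.3852.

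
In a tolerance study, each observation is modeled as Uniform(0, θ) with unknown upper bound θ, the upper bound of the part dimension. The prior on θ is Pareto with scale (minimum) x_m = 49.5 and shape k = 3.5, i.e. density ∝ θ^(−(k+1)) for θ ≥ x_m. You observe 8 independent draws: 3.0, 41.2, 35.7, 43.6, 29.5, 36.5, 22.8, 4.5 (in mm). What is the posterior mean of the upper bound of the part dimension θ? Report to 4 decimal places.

A Pareto(scale x_m, shape k) prior on the upper bound θ of Uniform(0, θ) is conjugate: posterior is Pareto(max(x_m, max xᵢ), k + n).
Sample maximum = 43.6; prior scale x_m = 49.5 → posterior scale = max = 49.5.
Posterior shape = 3.5 + 8 = 11.5.
E[θ|data] = k·x_m/(k−1) = 11.5·49.5/10.5 = 54.2143.

54.2143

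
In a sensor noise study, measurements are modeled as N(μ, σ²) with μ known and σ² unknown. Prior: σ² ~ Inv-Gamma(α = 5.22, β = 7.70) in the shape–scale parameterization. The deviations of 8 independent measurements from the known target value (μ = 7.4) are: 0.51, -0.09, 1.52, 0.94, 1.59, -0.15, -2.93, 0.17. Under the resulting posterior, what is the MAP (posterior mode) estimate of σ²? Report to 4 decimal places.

With known mean μ and an Inverse-Gamma(α, β) prior on σ², the Normal likelihood is conjugate: posterior is Inv-Gamma(α + n/2, β + Σ(xᵢ−μ)²/2).
Σ(xᵢ−μ)² = (0.51)² + (-0.09)² + (1.52)² + (0.94)² + (1.59)² + (-0.15)² + (-2.93)² + (0.17)² = 14.6266.
Posterior: Inv-Gamma(5.22 + 8/2, 7.70 + 14.6266/2) = Inv-Gamma(9.22, 15.01330).
Mode = β/(α+1) = 15.01330/10.22 = 1.4690.

1.4690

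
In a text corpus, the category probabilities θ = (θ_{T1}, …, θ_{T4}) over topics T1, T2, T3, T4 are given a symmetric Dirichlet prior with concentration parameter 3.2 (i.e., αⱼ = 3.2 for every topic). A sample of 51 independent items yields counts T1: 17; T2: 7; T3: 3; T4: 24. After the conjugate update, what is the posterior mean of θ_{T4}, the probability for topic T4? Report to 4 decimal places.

0.4263

The Dirichlet prior is conjugate to the Multinomial likelihood: each posterior αⱼ = prior αⱼ + observed count nⱼ.
Posterior concentration: (20.2, 10.2, 6.2, 27.2), total = 63.8.
E[θ_{T4}|data] = α_{T4}/Σα = 27.2/63.8 = 0.4263.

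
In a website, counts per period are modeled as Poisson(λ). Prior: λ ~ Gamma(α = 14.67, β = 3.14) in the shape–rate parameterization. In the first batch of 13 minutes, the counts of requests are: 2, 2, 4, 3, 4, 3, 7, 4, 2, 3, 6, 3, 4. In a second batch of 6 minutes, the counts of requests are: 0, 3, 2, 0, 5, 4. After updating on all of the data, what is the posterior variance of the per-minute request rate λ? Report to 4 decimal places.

0.1544

With a Gamma(shape α, rate β) prior, the Poisson likelihood is conjugate: the posterior is Gamma(α + ΣXᵢ, β + n).
Batch 1: sum of counts S = 47 over n = 13 minutes.
After batch 1: Gamma(α+S, β+n) = Gamma(14.67+47, 3.14+13) = Gamma(61.67, 16.14).
Batch 2: sum of counts S = 14 over n = 6 minutes.
After batch 2: Gamma(α+S, β+n) = Gamma(61.67+14, 16.14+6) = Gamma(75.67, 22.14).
Var = α/β² = 75.67/22.14² = 0.1544.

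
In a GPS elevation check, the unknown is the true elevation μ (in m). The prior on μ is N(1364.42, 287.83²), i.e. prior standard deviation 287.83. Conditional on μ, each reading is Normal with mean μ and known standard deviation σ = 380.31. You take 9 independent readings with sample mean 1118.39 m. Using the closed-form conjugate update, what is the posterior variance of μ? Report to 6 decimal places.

For Normal data with known variance σ², a Normal(μ₀, σ₀²) prior on μ is conjugate. Posterior precision = 1/σ₀² + n/σ²; posterior mean is the precision-weighted average of μ₀ and x̄.
σ₀² = 287.83² = 82846.1089, σ² = 380.31² = 144635.6961; σ² + n·σ₀² = 144635.6961 + 9·82846.1089 = 890250.6762.
Posterior precision = 1/σ₀² + n/σ² = 1/82846.1089 + 9/144635.6961 = (σ² + n·σ₀²)/(σ₀²σ²) = 890250.6762/(82846.1089·144635.6961); posterior variance σₙ² = σ₀²σ²/(σ² + n·σ₀²) = 82846.1089·144635.6961/890250.6762 = 13459.697308.

13459.697308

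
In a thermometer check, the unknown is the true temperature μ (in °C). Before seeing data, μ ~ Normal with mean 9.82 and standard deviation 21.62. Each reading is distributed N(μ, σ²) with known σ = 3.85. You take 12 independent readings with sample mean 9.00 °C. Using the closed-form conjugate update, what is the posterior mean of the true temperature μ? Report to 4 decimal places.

For Normal data with known variance σ², a Normal(μ₀, σ₀²) prior on μ is conjugate. Posterior precision = 1/σ₀² + n/σ²; posterior mean is the precision-weighted average of μ₀ and x̄.
n·x̄ = 12·9.00 = 108.
σ₀² = 21.62² = 467.4244, σ² = 3.85² = 14.8225; σ² + n·σ₀² = 14.8225 + 12·467.4244 = 5623.9153.
Posterior mean = (μ₀/σ₀² + n·x̄/σ²)/(1/σ₀² + n/σ²) = (σ²·μ₀ + σ₀²·n·x̄)/(σ² + n·σ₀²) = (14.8225·9.82 + 467.4244·108)/5623.9153 = 50627.39215/5623.9153 = 9.0022.

9.0022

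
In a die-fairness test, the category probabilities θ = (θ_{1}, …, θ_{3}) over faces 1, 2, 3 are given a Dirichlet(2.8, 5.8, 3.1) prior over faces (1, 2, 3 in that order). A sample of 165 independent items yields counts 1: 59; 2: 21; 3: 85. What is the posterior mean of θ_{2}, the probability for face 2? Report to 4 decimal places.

The Dirichlet prior is conjugate to the Multinomial likelihood: each posterior αⱼ = prior αⱼ + observed count nⱼ.
Posterior concentration: (61.8, 26.8, 88.1), total = 176.7.
E[θ_{2}|data] = α_{2}/Σα = 26.8/176.7 = 0.1517.

0.1517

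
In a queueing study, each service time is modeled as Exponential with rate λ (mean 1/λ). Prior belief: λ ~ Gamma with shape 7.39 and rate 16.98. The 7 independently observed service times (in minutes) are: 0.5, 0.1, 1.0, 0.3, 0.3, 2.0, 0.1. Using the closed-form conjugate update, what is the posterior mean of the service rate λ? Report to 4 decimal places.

With a Gamma(shape α, rate β) prior on the exponential rate λ, the posterior after n observations with total T = Σxᵢ is Gamma(α+n, β+T).
Sum of observations T = 4.3 minutes; n = 7.
Posterior: Gamma(7.39+7, 16.98+4.3) = Gamma(14.39, 21.28).
Posterior mean of λ = α/β = 14.39/21.28 = 0.6762.

0.6762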